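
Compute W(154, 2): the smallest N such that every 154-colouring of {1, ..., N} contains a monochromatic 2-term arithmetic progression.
W(154, 2) = 154 + 1 = 155

A 2-term AP is any pair of integers, so a monochromatic 2-AP exists iff some colour is used at least twice. With 154 colours, the colouring i ↦ i on {1, ..., 154} uses each colour once, avoiding any monochromatic pair, so W(154, 2) > 154. For {1, ..., 155}, pigeonhole forces two integers of the same colour, which form a monochromatic 2-AP. Hence W(154, 2) = 155.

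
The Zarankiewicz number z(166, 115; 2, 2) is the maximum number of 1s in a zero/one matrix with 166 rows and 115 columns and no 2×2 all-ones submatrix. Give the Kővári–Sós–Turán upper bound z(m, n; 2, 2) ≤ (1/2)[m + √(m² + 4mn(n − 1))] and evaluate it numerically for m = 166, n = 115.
z(166, 115; 2, 2) ≤ (1/2)[166 + √(166² + 4·166·115·114)] = (1/2)[166 + √8732596] = 1560.5483

Kővári–Sós–Turán: let r_1, ..., r_166 be the row sums and z = Σ r_i the total number of 1s. Each pair of columns can share at most one row with both entries 1 (else a 2×2 all-ones block appears), so Σ_i C(r_i, 2) ≤ C(115, 2) = 6555. By convexity Σ_i C(r_i, 2) ≥ 166·C(z/166, 2) = z(z − 166)/(2·166), giving z² − 166z − 166·115·114 ≤ 0 and hence z ≤ (1/2)[166 + √(27556 + 4·2176260)] = (1/2)[166 + √8732596] ≈ (1/2)(166 + 2955.0966) = 1560.5483.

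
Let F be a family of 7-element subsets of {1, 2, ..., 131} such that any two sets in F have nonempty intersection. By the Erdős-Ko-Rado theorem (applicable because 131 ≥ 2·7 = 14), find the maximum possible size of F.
max |F| = C(130, 6) = 5963412000

Erdős-Ko-Rado (1961): when n ≥ 2k, max |F| = C(n−1, k−1). The bound is attained by the star {A : i ∈ A} for any fixed i ∈ [n]. Here C(131−1, 7−1) = C(130, 6) = 5963412000.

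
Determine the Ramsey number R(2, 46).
R(2, 46) = 46

R(2, k) = k for all k ≥ 2: in a 2-colouring of K_k, either some edge is red (a red K_2) or all edges are blue (a blue K_k). And K_{45} coloured all-blue has no blue K_46, so R(2, 46) > 45. Hence R(2, 46) = 46.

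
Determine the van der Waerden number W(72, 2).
W(72, 2) = 72 + 1 = 73

A 2-term AP is any pair of integers, so a monochromatic 2-AP exists iff some colour is used at least twice. With 72 colours, the colouring i ↦ i on {1, ..., 72} uses each colour once, avoiding any monochromatic pair, so W(72, 2) > 72. For {1, ..., 73}, pigeonhole forces two integers of the same colour, which form a monochromatic 2-AP. Hence W(72, 2) = 73.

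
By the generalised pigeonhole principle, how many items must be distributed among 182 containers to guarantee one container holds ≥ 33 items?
n = (33 − 1)·182 + 1 = 5825

By the generalised pigeonhole principle, to guarantee some box contains ≥ r objects we need more than (r − 1) · k objects total. Threshold: n = (r − 1) · k + 1. With r = 33 and k = 182: n = 32 · 182 + 1 = 5824 + 1 = 5825. For n = 5824 = 32 · 182, we can put exactly 32 objects in every box, avoiding 33 in any single one — so 5825 is tight.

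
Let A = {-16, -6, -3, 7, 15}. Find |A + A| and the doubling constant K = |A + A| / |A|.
K = |A + A| / |A| = 14/5

Enumerate A + A = {a + b : a, b ∈ A}. With |A| = 5, there are |A|^2 = 25 ordered sum pairs; collecting distinct values, A + A = {-32, -22, -19, -12, -9, -6, -1, 1, 4, 9, 12, 14, 22, 30}, so |A + A| = 14. Thus K = 14/5. For comparison, the minimum possible |A + A| over all 5-element sets is 2·5 − 1 = 9 (so min K = 9/5), attained only by arithmetic progressions.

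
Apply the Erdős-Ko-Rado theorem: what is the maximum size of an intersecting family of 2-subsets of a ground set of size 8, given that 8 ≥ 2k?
max |F| = C(7, 1) = 7

Erdős-Ko-Rado (1961): when n ≥ 2k, max |F| = C(n−1, k−1). The bound is attained by the star {A : i ∈ A} for any fixed i ∈ [n]. Here C(8−1, 2−1) = C(7, 1) = 7.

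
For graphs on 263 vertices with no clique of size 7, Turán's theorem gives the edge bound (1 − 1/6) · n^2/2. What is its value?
Turán density bound = (5/6) · 263^2/2 = 345845/12 ≈ 28820.4167

Turán's theorem: ex(n, K_{r+1}) is achieved by the complete r-partite Turán graph T(n, r) with parts as balanced as possible, and is at most (1 − 1/r) · n^2/2. For r = 6, n = 263: the density bound is (5/6) · 69169/2 = 345845/12 ≈ 28820.4167. The integer-valued extremum is e(T(263, 6)) = 28820, which is strictly less than the density bound 345845/12 since 6 ∤ 263 (the parts of T(263, 6) cannot all be equal).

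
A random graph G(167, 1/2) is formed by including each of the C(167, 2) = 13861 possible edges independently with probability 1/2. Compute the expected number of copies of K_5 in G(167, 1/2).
E[# K_5] = C(167, 5) · (1/2)^C(5, 2) = 1018963693 / 2^10 ≈ 995081.731445

For each 5-subset S of vertices (there are C(167, 5) = 1018963693 such S), let X_S = 1 if S induces a K_5 (all C(5, 2) = 10 edges present). Then P(X_S = 1) = (1/2)^10 = 1/1024. By linearity of expectation, E[# K_5] = C(167, 5) · (1/2)^10 = 1018963693 / 1024 ≈ 995081.731445.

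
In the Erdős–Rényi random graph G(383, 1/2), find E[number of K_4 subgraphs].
E[# K_4] = C(383, 4) · (1/2)^C(4, 2) = 882590945 / 2^6 = 13790483.515625

For each 4-subset S of vertices (there are C(383, 4) = 882590945 such S), let X_S = 1 if S induces a K_4 (all C(4, 2) = 6 edges present). Then P(X_S = 1) = (1/2)^6 = 1/64. By linearity of expectation, E[# K_4] = C(383, 4) · (1/2)^6 = 882590945 / 64 = 13790483.515625.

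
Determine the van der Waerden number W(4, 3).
W(4, 3) = 76

This is a classical value, W(4, 3) = 76, established by combining an explicit 4-colouring of {1, ..., 75} with no monochromatic 3-AP (giving the lower bound W(4, 3) > 75) and a finite case analysis / exhaustive computer search showing every 4-colouring of {1, ..., 76} has such an AP.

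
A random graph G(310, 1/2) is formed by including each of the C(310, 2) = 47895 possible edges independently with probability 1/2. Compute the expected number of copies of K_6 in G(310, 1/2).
E[# K_6] = C(310, 6) · (1/2)^C(6, 2) = 1174080931485 / 2^15 ≈ 35830106.551666

For each 6-subset S of vertices (there are C(310, 6) = 1174080931485 such S), let X_S = 1 if S induces a K_6 (all C(6, 2) = 15 edges present). Then P(X_S = 1) = (1/2)^15 = 1/32768. By linearity of expectation, E[# K_6] = C(310, 6) · (1/2)^15 = 1174080931485 / 32768 ≈ 35830106.551666.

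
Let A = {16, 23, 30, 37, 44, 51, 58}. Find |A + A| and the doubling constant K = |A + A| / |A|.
K = |A + A| / |A| = 13/7

Enumerate A + A = {a + b : a, b ∈ A}. With |A| = 7, there are |A|^2 = 49 ordered sum pairs; collecting distinct values, A + A = {32, 39, 46, 53, 60, 67, 74, 81, 88, 95, 102, 109, 116}, so |A + A| = 13. Thus K = 13/7. Here |A + A| = 2|A| − 1 = 13, the minimum possible — so K = 13/7 is minimal, which holds iff A is an arithmetic progression.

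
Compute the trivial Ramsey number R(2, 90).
R(2, 90) = 90

R(2, k) = k for all k ≥ 2: in a 2-colouring of K_k, either some edge is red (a red K_2) or all edges are blue (a blue K_k). And K_{89} coloured all-blue has no blue K_90, so R(2, 90) > 89. Hence R(2, 90) = 90.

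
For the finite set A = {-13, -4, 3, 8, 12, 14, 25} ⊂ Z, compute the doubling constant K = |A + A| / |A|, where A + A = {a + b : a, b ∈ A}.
K = |A + A| / |A| = 26/7

Enumerate A + A = {a + b : a, b ∈ A}. With |A| = 7, there are |A|^2 = 49 ordered sum pairs; collecting distinct values, A + A = {-26, -17, -10, -8, -5, -1, 1, 4, 6, 8, 10, 11, 12, 15, 16, 17, 20, 21, 22, 24, 26, 28, 33, 37, 39, 50}, so |A + A| = 26. Thus K = 26/7. For comparison, the minimum possible |A + A| over all 7-element sets is 2·7 − 1 = 13 (so min K = 13/7), attained only by arithmetic progressions.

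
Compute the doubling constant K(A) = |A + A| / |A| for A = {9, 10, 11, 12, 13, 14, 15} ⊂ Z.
K = |A + A| / |A| = 13/7

Enumerate A + A = {a + b : a, b ∈ A}. With |A| = 7, there are |A|^2 = 49 ordered sum pairs; collecting distinct values, A + A = {18, 19, 20, 21, 22, 23, 24, 25, 26, 27, 28, 29, 30}, so |A + A| = 13. Thus K = 13/7. Here |A + A| = 2|A| − 1 = 13, the minimum possible — so K = 13/7 is minimal, which holds iff A is an arithmetic progression.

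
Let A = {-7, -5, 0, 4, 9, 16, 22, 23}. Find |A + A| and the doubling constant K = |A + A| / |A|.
K = |A + A| / |A| = 31/8

Enumerate A + A = {a + b : a, b ∈ A}. With |A| = 8, there are |A|^2 = 64 ordered sum pairs; collecting distinct values, A + A = {-14, -12, -10, -7, -5, -3, -1, 0, 2, 4, 8, 9, 11, 13, 15, 16, 17, 18, 20, 22, 23, 25, 26, 27, 31, 32, 38, 39, 44, 45, 46}, so |A + A| = 31. Thus K = 31/8. For comparison, the minimum possible |A + A| over all 8-element sets is 2·8 − 1 = 15 (so min K = 15/8), attained only by arithmetic progressions.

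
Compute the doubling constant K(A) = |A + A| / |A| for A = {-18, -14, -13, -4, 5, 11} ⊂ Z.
K = |A + A| / |A| = 20/6 = 10/3

Enumerate A + A = {a + b : a, b ∈ A}. With |A| = 6, there are |A|^2 = 36 ordered sum pairs; collecting distinct values, A + A = {-36, -32, -31, -28, -27, -26, -22, -18, -17, -13, -9, -8, -7, -3, -2, 1, 7, 10, 16, 22}, so |A + A| = 20. Thus K = 20/6 = 10/3. For comparison, the minimum possible |A + A| over all 6-element sets is 2·6 − 1 = 11 (so min K = 11/6), attained only by arithmetic progressions.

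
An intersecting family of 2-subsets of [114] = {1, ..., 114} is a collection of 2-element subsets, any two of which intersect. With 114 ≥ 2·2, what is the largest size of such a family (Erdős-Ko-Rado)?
max |F| = C(113, 1) = 113

Erdős-Ko-Rado (1961): when n ≥ 2k, max |F| = C(n−1, k−1). The bound is attained by the star {A : i ∈ A} for any fixed i ∈ [n]. Here C(114−1, 2−1) = C(113, 1) = 113.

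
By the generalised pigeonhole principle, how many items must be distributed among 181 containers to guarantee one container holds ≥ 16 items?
n = (16 − 1)·181 + 1 = 2716

By the generalised pigeonhole principle, to guarantee some box contains ≥ r objects we need more than (r − 1) · k objects total. Threshold: n = (r − 1) · k + 1. With r = 16 and k = 181: n = 15 · 181 + 1 = 2715 + 1 = 2716. For n = 2715 = 15 · 181, we can put exactly 15 objects in every box, avoiding 16 in any single one — so 2716 is tight.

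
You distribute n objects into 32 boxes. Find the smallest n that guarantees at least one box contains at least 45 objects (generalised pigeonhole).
n = (45 − 1)·32 + 1 = 1409

By the generalised pigeonhole principle, to guarantee some box contains ≥ r objects we need more than (r − 1) · k objects total. Threshold: n = (r − 1) · k + 1. With r = 45 and k = 32: n = 44 · 32 + 1 = 1408 + 1 = 1409. For n = 1408 = 44 · 32, we can put exactly 44 objects in every box, avoiding 45 in any single one — so 1409 is tight.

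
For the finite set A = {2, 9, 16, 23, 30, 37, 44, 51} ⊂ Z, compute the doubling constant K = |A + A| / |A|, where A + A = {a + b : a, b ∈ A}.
K = |A + A| / |A| = 15/8

Enumerate A + A = {a + b : a, b ∈ A}. With |A| = 8, there are |A|^2 = 64 ordered sum pairs; collecting distinct values, A + A = {4, 11, 18, 25, 32, 39, 46, 53, 60, 67, 74, 81, 88, 95, 102}, so |A + A| = 15. Thus K = 15/8. Here |A + A| = 2|A| − 1 = 15, the minimum possible — so K = 15/8 is minimal, which holds iff A is an arithmetic progression.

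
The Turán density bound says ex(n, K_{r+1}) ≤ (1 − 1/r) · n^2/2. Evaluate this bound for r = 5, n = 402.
Turán density bound = (4/5) · 402^2/2 = 323208/5 ≈ 64641.6

Turán's theorem: ex(n, K_{r+1}) is achieved by the complete r-partite Turán graph T(n, r) with parts as balanced as possible, and is at most (1 − 1/r) · n^2/2. For r = 5, n = 402: the density bound is (4/5) · 161604/2 = 323208/5 ≈ 64641.6. The integer-valued extremum is e(T(402, 5)) = 64641, which is strictly less than the density bound 323208/5 since 5 ∤ 402 (the parts of T(402, 5) cannot all be equal).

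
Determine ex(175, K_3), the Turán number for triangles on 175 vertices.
ex(175, K_3) = ⌊175^2/4⌋ = 7656

Mantel (1907): a triangle-free graph on n vertices has at most ⌊n^2/4⌋ edges, with equality for the complete bipartite graph K_{⌊n/2⌋, ⌈n/2⌉}. For n = 175: ⌊175^2/4⌋ = ⌊30625/4⌋ = 7656. The extremal graph is K_{87, 88}, which has 87·88 = 7656 edges.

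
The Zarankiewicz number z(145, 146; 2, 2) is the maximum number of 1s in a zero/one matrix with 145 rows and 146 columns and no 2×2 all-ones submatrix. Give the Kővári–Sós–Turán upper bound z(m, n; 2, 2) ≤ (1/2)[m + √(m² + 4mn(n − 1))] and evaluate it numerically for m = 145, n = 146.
z(145, 146; 2, 2) ≤ (1/2)[145 + √(145² + 4·145·146·145)] = (1/2)[145 + √12299625] = 1826.0411

Kővári–Sós–Turán: let r_1, ..., r_145 be the row sums and z = Σ r_i the total number of 1s. Each pair of columns can share at most one row with both entries 1 (else a 2×2 all-ones block appears), so Σ_i C(r_i, 2) ≤ C(146, 2) = 10585. By convexity Σ_i C(r_i, 2) ≥ 145·C(z/145, 2) = z(z − 145)/(2·145), giving z² − 145z − 145·146·145 ≤ 0 and hence z ≤ (1/2)[145 + √(21025 + 4·3069650)] = (1/2)[145 + √12299625] ≈ (1/2)(145 + 3507.0821) = 1826.0411.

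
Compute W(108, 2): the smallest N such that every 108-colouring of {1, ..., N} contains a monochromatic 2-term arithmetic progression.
W(108, 2) = 108 + 1 = 109

A 2-term AP is any pair of integers, so a monochromatic 2-AP exists iff some colour is used at least twice. With 108 colours, the colouring i ↦ i on {1, ..., 108} uses each colour once, avoiding any monochromatic pair, so W(108, 2) > 108. For {1, ..., 109}, pigeonhole forces two integers of the same colour, which form a monochromatic 2-AP. Hence W(108, 2) = 109.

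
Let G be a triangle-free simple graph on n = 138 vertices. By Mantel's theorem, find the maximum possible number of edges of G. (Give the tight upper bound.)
ex(138, K_3) = ⌊138^2/4⌋ = 4761

Mantel (1907): a triangle-free graph on n vertices has at most ⌊n^2/4⌋ edges, with equality for the complete bipartite graph K_{⌊n/2⌋, ⌈n/2⌉}. For n = 138: ⌊138^2/4⌋ = ⌊19044/4⌋ = 4761. The extremal graph is K_{69, 69}, which has 69·69 = 4761 edges.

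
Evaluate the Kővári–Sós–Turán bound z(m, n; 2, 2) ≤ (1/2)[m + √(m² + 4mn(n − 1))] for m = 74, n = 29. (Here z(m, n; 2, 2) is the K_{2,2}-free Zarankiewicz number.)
z(74, 29; 2, 2) ≤ (1/2)[74 + √(74² + 4·74·29·28)] = (1/2)[74 + √245828] = 284.9052

Kővári–Sós–Turán: let r_1, ..., r_74 be the row sums and z = Σ r_i the total number of 1s. Each pair of columns can share at most one row with both entries 1 (else a 2×2 all-ones block appears), so Σ_i C(r_i, 2) ≤ C(29, 2) = 406. By convexity Σ_i C(r_i, 2) ≥ 74·C(z/74, 2) = z(z − 74)/(2·74), giving z² − 74z − 74·29·28 ≤ 0 and hence z ≤ (1/2)[74 + √(5476 + 4·60088)] = (1/2)[74 + √245828] ≈ (1/2)(74 + 495.8104) = 284.9052.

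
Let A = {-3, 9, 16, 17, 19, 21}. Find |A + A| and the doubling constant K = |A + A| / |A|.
K = |A + A| / |A| = 19/6

Enumerate A + A = {a + b : a, b ∈ A}. With |A| = 6, there are |A|^2 = 36 ordered sum pairs; collecting distinct values, A + A = {-6, 6, 13, 14, 16, 18, 25, 26, 28, 30, 32, 33, 34, 35, 36, 37, 38, 40, 42}, so |A + A| = 19. Thus K = 19/6. For comparison, the minimum possible |A + A| over all 6-element sets is 2·6 − 1 = 11 (so min K = 11/6), attained only by arithmetic progressions.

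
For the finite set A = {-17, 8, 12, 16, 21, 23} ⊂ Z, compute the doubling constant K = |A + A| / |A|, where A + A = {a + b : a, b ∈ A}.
K = |A + A| / |A| = 20/6 = 10/3

Enumerate A + A = {a + b : a, b ∈ A}. With |A| = 6, there are |A|^2 = 36 ordered sum pairs; collecting distinct values, A + A = {-34, -9, -5, -1, 4, 6, 16, 20, 24, 28, 29, 31, 32, 33, 35, 37, 39, 42, 44, 46}, so |A + A| = 20. Thus K = 20/6 = 10/3. For comparison, the minimum possible |A + A| over all 6-element sets is 2·6 − 1 = 11 (so min K = 11/6), attained only by arithmetic progressions.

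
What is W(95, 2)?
W(95, 2) = 95 + 1 = 96

A 2-term AP is any pair of integers, so a monochromatic 2-AP exists iff some colour is used at least twice. With 95 colours, the colouring i ↦ i on {1, ..., 95} uses each colour once, avoiding any monochromatic pair, so W(95, 2) > 95. For {1, ..., 96}, pigeonhole forces two integers of the same colour, which form a monochromatic 2-AP. Hence W(95, 2) = 96.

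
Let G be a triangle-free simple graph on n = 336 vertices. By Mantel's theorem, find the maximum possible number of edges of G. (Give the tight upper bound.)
ex(336, K_3) = ⌊336^2/4⌋ = 28224

Mantel (1907): a triangle-free graph on n vertices has at most ⌊n^2/4⌋ edges, with equality for the complete bipartite graph K_{⌊n/2⌋, ⌈n/2⌉}. For n = 336: ⌊336^2/4⌋ = ⌊112896/4⌋ = 28224. The extremal graph is K_{168, 168}, which has 168·168 = 28224 edges.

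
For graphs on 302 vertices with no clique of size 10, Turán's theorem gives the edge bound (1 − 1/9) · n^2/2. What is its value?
Turán density bound = (8/9) · 302^2/2 = 364816/9 ≈ 40535.1111

Turán's theorem: ex(n, K_{r+1}) is achieved by the complete r-partite Turán graph T(n, r) with parts as balanced as possible, and is at most (1 − 1/r) · n^2/2. For r = 9, n = 302: the density bound is (8/9) · 91204/2 = 364816/9 ≈ 40535.1111. The integer-valued extremum is e(T(302, 9)) = 40534, which is strictly less than the density bound 364816/9 since 9 ∤ 302 (the parts of T(302, 9) cannot all be equal).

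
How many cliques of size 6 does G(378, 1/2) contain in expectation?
E[# K_6] = C(378, 6) · (1/2)^C(6, 2) = 3893141602350 / 2^15 = 1946570801175/16384 ≈ 118809253.001404

For each 6-subset S of vertices (there are C(378, 6) = 3893141602350 such S), let X_S = 1 if S induces a K_6 (all C(6, 2) = 15 edges present). Then P(X_S = 1) = (1/2)^15 = 1/32768. By linearity of expectation, E[# K_6] = C(378, 6) · (1/2)^15 = 3893141602350 / 32768 = 1946570801175/16384 ≈ 118809253.001404.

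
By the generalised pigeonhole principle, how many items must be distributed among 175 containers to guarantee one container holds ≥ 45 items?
n = (45 − 1)·175 + 1 = 7701

By the generalised pigeonhole principle, to guarantee some box contains ≥ r objects we need more than (r − 1) · k objects total. Threshold: n = (r − 1) · k + 1. With r = 45 and k = 175: n = 44 · 175 + 1 = 7700 + 1 = 7701. For n = 7700 = 44 · 175, we can put exactly 44 objects in every box, avoiding 45 in any single one — so 7701 is tight.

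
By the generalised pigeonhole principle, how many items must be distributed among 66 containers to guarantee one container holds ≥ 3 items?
n = (3 − 1)·66 + 1 = 133

By the generalised pigeonhole principle, to guarantee some box contains ≥ r objects we need more than (r − 1) · k objects total. Threshold: n = (r − 1) · k + 1. With r = 3 and k = 66: n = 2 · 66 + 1 = 132 + 1 = 133. For n = 132 = 2 · 66, we can put exactly 2 objects in every box, avoiding 3 in any single one — so 133 is tight.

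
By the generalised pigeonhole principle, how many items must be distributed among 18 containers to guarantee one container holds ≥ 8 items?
n = (8 − 1)·18 + 1 = 127

By the generalised pigeonhole principle, to guarantee some box contains ≥ r objects we need more than (r − 1) · k objects total. Threshold: n = (r − 1) · k + 1. With r = 8 and k = 18: n = 7 · 18 + 1 = 126 + 1 = 127. For n = 126 = 7 · 18, we can put exactly 7 objects in every box, avoiding 8 in any single one — so 127 is tight.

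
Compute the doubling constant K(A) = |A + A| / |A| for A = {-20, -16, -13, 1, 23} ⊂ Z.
K = |A + A| / |A| = 15/5 = 3

Enumerate A + A = {a + b : a, b ∈ A}. With |A| = 5, there are |A|^2 = 25 ordered sum pairs; collecting distinct values, A + A = {-40, -36, -33, -32, -29, -26, -19, -15, -12, 2, 3, 7, 10, 24, 46}, so |A + A| = 15. Thus K = 15/5 = 3. For comparison, the minimum possible |A + A| over all 5-element sets is 2·5 − 1 = 9 (so min K = 9/5), attained only by arithmetic progressions.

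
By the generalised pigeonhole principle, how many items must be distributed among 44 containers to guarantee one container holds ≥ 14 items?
n = (14 − 1)·44 + 1 = 573

By the generalised pigeonhole principle, to guarantee some box contains ≥ r objects we need more than (r − 1) · k objects total. Threshold: n = (r − 1) · k + 1. With r = 14 and k = 44: n = 13 · 44 + 1 = 572 + 1 = 573. For n = 572 = 13 · 44, we can put exactly 13 objects in every box, avoiding 14 in any single one — so 573 is tight.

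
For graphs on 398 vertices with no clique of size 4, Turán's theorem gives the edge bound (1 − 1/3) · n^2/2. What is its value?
Turán density bound = (2/3) · 398^2/2 = 158404/3 ≈ 52801.3333

Turán's theorem: ex(n, K_{r+1}) is achieved by the complete r-partite Turán graph T(n, r) with parts as balanced as possible, and is at most (1 − 1/r) · n^2/2. For r = 3, n = 398: the density bound is (2/3) · 158404/2 = 158404/3 ≈ 52801.3333. The integer-valued extremum is e(T(398, 3)) = 52801, which is strictly less than the density bound 158404/3 since 3 ∤ 398 (the parts of T(398, 3) cannot all be equal).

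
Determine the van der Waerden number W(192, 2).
W(192, 2) = 192 + 1 = 193

A 2-term AP is any pair of integers, so a monochromatic 2-AP exists iff some colour is used at least twice. With 192 colours, the colouring i ↦ i on {1, ..., 192} uses each colour once, avoiding any monochromatic pair, so W(192, 2) > 192. For {1, ..., 193}, pigeonhole forces two integers of the same colour, which form a monochromatic 2-AP. Hence W(192, 2) = 193.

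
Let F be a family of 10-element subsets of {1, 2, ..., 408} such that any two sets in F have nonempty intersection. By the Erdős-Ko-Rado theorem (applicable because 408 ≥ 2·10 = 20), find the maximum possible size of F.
max |F| = C(407, 9) = 772506526276034550

The Erdős-Ko-Rado theorem states: for n ≥ 2k, an intersecting family of k-subsets of an n-element set has size at most C(n − 1, k − 1), with equality for 'star' families {A ⊆ [n] : |A| = k, i ∈ A} (fix an element i). For n = 408, k = 10: C(407, 9) = 772506526276034550.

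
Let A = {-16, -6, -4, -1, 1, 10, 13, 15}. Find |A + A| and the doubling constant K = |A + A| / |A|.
K = |A + A| / |A| = 30/8 = 15/4

Enumerate A + A = {a + b : a, b ∈ A}. With |A| = 8, there are |A|^2 = 64 ordered sum pairs; collecting distinct values, A + A = {-32, -22, -20, -17, -15, -12, -10, -8, -7, -6, -5, -3, -2, -1, 0, 2, 4, 6, 7, 9, 11, 12, 14, 16, 20, 23, 25, 26, 28, 30}, so |A + A| = 30. Thus K = 30/8 = 15/4. For comparison, the minimum possible |A + A| over all 8-element sets is 2·8 − 1 = 15 (so min K = 15/8), attained only by arithmetic progressions.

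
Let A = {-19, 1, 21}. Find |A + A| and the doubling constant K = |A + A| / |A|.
K = |A + A| / |A| = 5/3

Enumerate A + A = {a + b : a, b ∈ A}. With |A| = 3, there are |A|^2 = 9 ordered sum pairs; collecting distinct values, A + A = {-38, -18, 2, 22, 42}, so |A + A| = 5. Thus K = 5/3. Here |A + A| = 2|A| − 1 = 5, the minimum possible — so K = 5/3 is minimal, which holds iff A is an arithmetic progression.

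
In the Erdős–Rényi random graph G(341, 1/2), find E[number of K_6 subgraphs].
E[# K_6] = C(341, 6) · (1/2)^C(6, 2) = 2089230591448 / 2^15 = 261153823931/4096 ≈ 63758257.795654

For each 6-subset S of vertices (there are C(341, 6) = 2089230591448 such S), let X_S = 1 if S induces a K_6 (all C(6, 2) = 15 edges present). Then P(X_S = 1) = (1/2)^15 = 1/32768. By linearity of expectation, E[# K_6] = C(341, 6) · (1/2)^15 = 2089230591448 / 32768 = 261153823931/4096 ≈ 63758257.795654.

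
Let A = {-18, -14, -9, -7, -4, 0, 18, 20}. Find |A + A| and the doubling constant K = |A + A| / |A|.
K = |A + A| / |A| = 31/8

Enumerate A + A = {a + b : a, b ∈ A}. With |A| = 8, there are |A|^2 = 64 ordered sum pairs; collecting distinct values, A + A = {-36, -32, -28, -27, -25, -23, -22, -21, -18, -16, -14, -13, -11, -9, -8, -7, -4, 0, 2, 4, 6, 9, 11, 13, 14, 16, 18, 20, 36, 38, 40}, so |A + A| = 31. Thus K = 31/8. For comparison, the minimum possible |A + A| over all 8-element sets is 2·8 − 1 = 15 (so min K = 15/8), attained only by arithmetic progressions.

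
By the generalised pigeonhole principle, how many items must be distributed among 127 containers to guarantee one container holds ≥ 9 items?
n = (9 − 1)·127 + 1 = 1017

By the generalised pigeonhole principle, to guarantee some box contains ≥ r objects we need more than (r − 1) · k objects total. Threshold: n = (r − 1) · k + 1. With r = 9 and k = 127: n = 8 · 127 + 1 = 1016 + 1 = 1017. For n = 1016 = 8 · 127, we can put exactly 8 objects in every box, avoiding 9 in any single one — so 1017 is tight.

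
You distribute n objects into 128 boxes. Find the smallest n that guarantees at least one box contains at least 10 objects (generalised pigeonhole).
n = (10 − 1)·128 + 1 = 1153

By the generalised pigeonhole principle, to guarantee some box contains ≥ r objects we need more than (r − 1) · k objects total. Threshold: n = (r − 1) · k + 1. With r = 10 and k = 128: n = 9 · 128 + 1 = 1152 + 1 = 1153. For n = 1152 = 9 · 128, we can put exactly 9 objects in every box, avoiding 10 in any single one — so 1153 is tight.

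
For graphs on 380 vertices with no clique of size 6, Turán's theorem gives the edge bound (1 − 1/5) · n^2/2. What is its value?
Turán density bound = (4/5) · 380^2/2 = 57760

Turán's theorem: ex(n, K_{r+1}) is achieved by the complete r-partite Turán graph T(n, r) with parts as balanced as possible, and is at most (1 − 1/r) · n^2/2. For r = 5, n = 380: the density bound is (4/5) · 144400/2 = 57760. Since 5 ∣ 380, the Turán graph T(380, 5) has parts of equal size 76, and its edge count e(T(380, 5)) = 57760 attains the density bound exactly.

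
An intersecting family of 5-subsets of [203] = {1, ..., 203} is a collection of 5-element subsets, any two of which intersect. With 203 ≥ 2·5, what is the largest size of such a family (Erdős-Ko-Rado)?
max |F| = C(202, 4) = 67331650

Erdős-Ko-Rado (1961): when n ≥ 2k, max |F| = C(n−1, k−1). The bound is attained by the star {A : i ∈ A} for any fixed i ∈ [n]. Here C(203−1, 5−1) = C(202, 4) = 67331650.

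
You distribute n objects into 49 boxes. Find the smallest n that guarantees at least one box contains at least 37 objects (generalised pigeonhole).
n = (37 − 1)·49 + 1 = 1765

By the generalised pigeonhole principle, to guarantee some box contains ≥ r objects we need more than (r − 1) · k objects total. Threshold: n = (r − 1) · k + 1. With r = 37 and k = 49: n = 36 · 49 + 1 = 1764 + 1 = 1765. For n = 1764 = 36 · 49, we can put exactly 36 objects in every box, avoiding 37 in any single one — so 1765 is tight.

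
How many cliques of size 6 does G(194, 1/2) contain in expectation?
E[# K_6] = C(194, 6) · (1/2)^C(6, 2) = 68482017072 / 2^15 = 4280126067/2048 ≈ 2089905.306152

For each 6-subset S of vertices (there are C(194, 6) = 68482017072 such S), let X_S = 1 if S induces a K_6 (all C(6, 2) = 15 edges present). Then P(X_S = 1) = (1/2)^15 = 1/32768. By linearity of expectation, E[# K_6] = C(194, 6) · (1/2)^15 = 68482017072 / 32768 = 4280126067/2048 ≈ 2089905.306152.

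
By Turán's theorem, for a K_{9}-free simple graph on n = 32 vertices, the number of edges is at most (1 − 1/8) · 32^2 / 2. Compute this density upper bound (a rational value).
Turán density bound = (7/8) · 32^2/2 = 448

Turán's theorem: ex(n, K_{r+1}) is achieved by the complete r-partite Turán graph T(n, r) with parts as balanced as possible, and is at most (1 − 1/r) · n^2/2. For r = 8, n = 32: the density bound is (7/8) · 1024/2 = 448. Since 8 ∣ 32, the Turán graph T(32, 8) has parts of equal size 4, and its edge count e(T(32, 8)) = 448 attains the density bound exactly.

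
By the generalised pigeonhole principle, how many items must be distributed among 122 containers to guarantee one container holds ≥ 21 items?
n = (21 − 1)·122 + 1 = 2441

By the generalised pigeonhole principle, to guarantee some box contains ≥ r objects we need more than (r − 1) · k objects total. Threshold: n = (r − 1) · k + 1. With r = 21 and k = 122: n = 20 · 122 + 1 = 2440 + 1 = 2441. For n = 2440 = 20 · 122, we can put exactly 20 objects in every box, avoiding 21 in any single one — so 2441 is tight.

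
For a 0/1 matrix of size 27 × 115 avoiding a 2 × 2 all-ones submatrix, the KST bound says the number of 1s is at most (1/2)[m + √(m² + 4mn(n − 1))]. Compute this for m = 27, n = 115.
z(27, 115; 2, 2) ≤ (1/2)[27 + √(27² + 4·27·115·114)] = (1/2)[27 + √1416609] = 608.6069

Kővári–Sós–Turán: let r_1, ..., r_27 be the row sums and z = Σ r_i the total number of 1s. Each pair of columns can share at most one row with both entries 1 (else a 2×2 all-ones block appears), so Σ_i C(r_i, 2) ≤ C(115, 2) = 6555. By convexity Σ_i C(r_i, 2) ≥ 27·C(z/27, 2) = z(z − 27)/(2·27), giving z² − 27z − 27·115·114 ≤ 0 and hence z ≤ (1/2)[27 + √(729 + 4·353970)] = (1/2)[27 + √1416609] ≈ (1/2)(27 + 1190.2138) = 608.6069.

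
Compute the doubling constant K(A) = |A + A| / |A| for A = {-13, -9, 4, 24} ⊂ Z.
K = |A + A| / |A| = 10/4 = 5/2

Enumerate A + A = {a + b : a, b ∈ A}. With |A| = 4, there are |A|^2 = 16 ordered sum pairs; collecting distinct values, A + A = {-26, -22, -18, -9, -5, 8, 11, 15, 28, 48}, so |A + A| = 10. Thus K = 10/4 = 5/2. For comparison, the minimum possible |A + A| over all 4-element sets is 2·4 − 1 = 7 (so min K = 7/4), attained only by arithmetic progressions.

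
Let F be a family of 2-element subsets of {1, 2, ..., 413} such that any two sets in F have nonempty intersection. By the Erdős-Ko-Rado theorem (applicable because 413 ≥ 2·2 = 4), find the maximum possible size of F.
max |F| = C(412, 1) = 412

Erdős-Ko-Rado (1961): when n ≥ 2k, max |F| = C(n−1, k−1). The bound is attained by the star {A : i ∈ A} for any fixed i ∈ [n]. Here C(413−1, 2−1) = C(412, 1) = 412.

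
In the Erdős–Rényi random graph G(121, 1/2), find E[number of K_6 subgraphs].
E[# K_6] = C(121, 6) · (1/2)^C(6, 2) = 3843323484 / 2^15 = 960830871/8192 ≈ 117288.924683

For each 6-subset S of vertices (there are C(121, 6) = 3843323484 such S), let X_S = 1 if S induces a K_6 (all C(6, 2) = 15 edges present). Then P(X_S = 1) = (1/2)^15 = 1/32768. By linearity of expectation, E[# K_6] = C(121, 6) · (1/2)^15 = 3843323484 / 32768 = 960830871/8192 ≈ 117288.924683.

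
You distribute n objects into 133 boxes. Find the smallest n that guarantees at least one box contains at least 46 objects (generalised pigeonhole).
n = (46 − 1)·133 + 1 = 5986

By the generalised pigeonhole principle, to guarantee some box contains ≥ r objects we need more than (r − 1) · k objects total. Threshold: n = (r − 1) · k + 1. With r = 46 and k = 133: n = 45 · 133 + 1 = 5985 + 1 = 5986. For n = 5985 = 45 · 133, we can put exactly 45 objects in every box, avoiding 46 in any single one — so 5986 is tight.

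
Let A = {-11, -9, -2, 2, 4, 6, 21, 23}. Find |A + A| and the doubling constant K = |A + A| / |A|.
K = |A + A| / |A| = 27/8

Enumerate A + A = {a + b : a, b ∈ A}. With |A| = 8, there are |A|^2 = 64 ordered sum pairs; collecting distinct values, A + A = {-22, -20, -18, -13, -11, -9, -7, -5, -4, -3, 0, 2, 4, 6, 8, 10, 12, 14, 19, 21, 23, 25, 27, 29, 42, 44, 46}, so |A + A| = 27. Thus K = 27/8. For comparison, the minimum possible |A + A| over all 8-element sets is 2·8 − 1 = 15 (so min K = 15/8), attained only by arithmetic progressions.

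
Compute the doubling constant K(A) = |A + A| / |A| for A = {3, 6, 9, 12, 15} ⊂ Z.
K = |A + A| / |A| = 9/5

Enumerate A + A = {a + b : a, b ∈ A}. With |A| = 5, there are |A|^2 = 25 ordered sum pairs; collecting distinct values, A + A = {6, 9, 12, 15, 18, 21, 24, 27, 30}, so |A + A| = 9. Thus K = 9/5. Here |A + A| = 2|A| − 1 = 9, the minimum possible — so K = 9/5 is minimal, which holds iff A is an arithmetic progression.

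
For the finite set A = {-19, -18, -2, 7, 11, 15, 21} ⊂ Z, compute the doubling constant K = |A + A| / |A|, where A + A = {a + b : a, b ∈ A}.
K = |A + A| / |A| = 26/7

Enumerate A + A = {a + b : a, b ∈ A}. With |A| = 7, there are |A|^2 = 49 ordered sum pairs; collecting distinct values, A + A = {-38, -37, -36, -21, -20, -12, -11, -8, -7, -4, -3, 2, 3, 5, 9, 13, 14, 18, 19, 22, 26, 28, 30, 32, 36, 42}, so |A + A| = 26. Thus K = 26/7. For comparison, the minimum possible |A + A| over all 7-element sets is 2·7 − 1 = 13 (so min K = 13/7), attained only by arithmetic progressions.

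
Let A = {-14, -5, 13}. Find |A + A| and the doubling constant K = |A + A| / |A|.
K = |A + A| / |A| = 6/3 = 2

Enumerate A + A = {a + b : a, b ∈ A}. With |A| = 3, there are |A|^2 = 9 ordered sum pairs; collecting distinct values, A + A = {-28, -19, -10, -1, 8, 26}, so |A + A| = 6. Thus K = 6/3 = 2. For comparison, the minimum possible |A + A| over all 3-element sets is 2·3 − 1 = 5 (so min K = 5/3), attained only by arithmetic progressions.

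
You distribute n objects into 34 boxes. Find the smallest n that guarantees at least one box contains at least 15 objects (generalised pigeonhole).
n = (15 − 1)·34 + 1 = 477

By the generalised pigeonhole principle, to guarantee some box contains ≥ r objects we need more than (r − 1) · k objects total. Threshold: n = (r − 1) · k + 1. With r = 15 and k = 34: n = 14 · 34 + 1 = 476 + 1 = 477. For n = 476 = 14 · 34, we can put exactly 14 objects in every box, avoiding 15 in any single one — so 477 is tight.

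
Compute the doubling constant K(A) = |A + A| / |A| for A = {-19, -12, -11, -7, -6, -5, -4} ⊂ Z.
K = |A + A| / |A| = 20/7

Enumerate A + A = {a + b : a, b ∈ A}. With |A| = 7, there are |A|^2 = 49 ordered sum pairs; collecting distinct values, A + A = {-38, -31, -30, -26, -25, -24, -23, -22, -19, -18, -17, -16, -15, -14, -13, -12, -11, -10, -9, -8}, so |A + A| = 20. Thus K = 20/7. For comparison, the minimum possible |A + A| over all 7-element sets is 2·7 − 1 = 13 (so min K = 13/7), attained only by arithmetic progressions.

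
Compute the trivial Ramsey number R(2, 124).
R(2, 124) = 124

R(2, k) = k for all k ≥ 2: in a 2-colouring of K_k, either some edge is red (a red K_2) or all edges are blue (a blue K_k). And K_{123} coloured all-blue has no blue K_124, so R(2, 124) > 123. Hence R(2, 124) = 124.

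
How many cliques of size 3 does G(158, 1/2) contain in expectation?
E[# K_3] = C(158, 3) · (1/2)^C(3, 2) = 644956 / 2^3 = 161239/2 = 80619.5

For each 3-subset S of vertices (there are C(158, 3) = 644956 such S), let X_S = 1 if S induces a K_3 (all C(3, 2) = 3 edges present). Then P(X_S = 1) = (1/2)^3 = 1/8. By linearity of expectation, E[# K_3] = C(158, 3) · (1/2)^3 = 644956 / 8 = 161239/2 = 80619.5.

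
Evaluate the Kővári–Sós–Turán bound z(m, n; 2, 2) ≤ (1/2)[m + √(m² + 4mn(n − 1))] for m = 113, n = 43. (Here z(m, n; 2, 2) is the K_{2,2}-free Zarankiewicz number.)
z(113, 43; 2, 2) ≤ (1/2)[113 + √(113² + 4·113·43·42)] = (1/2)[113 + √829081] = 511.7694

Kővári–Sós–Turán: let r_1, ..., r_113 be the row sums and z = Σ r_i the total number of 1s. Each pair of columns can share at most one row with both entries 1 (else a 2×2 all-ones block appears), so Σ_i C(r_i, 2) ≤ C(43, 2) = 903. By convexity Σ_i C(r_i, 2) ≥ 113·C(z/113, 2) = z(z − 113)/(2·113), giving z² − 113z − 113·43·42 ≤ 0 and hence z ≤ (1/2)[113 + √(12769 + 4·204078)] = (1/2)[113 + √829081] ≈ (1/2)(113 + 910.5389) = 511.7694.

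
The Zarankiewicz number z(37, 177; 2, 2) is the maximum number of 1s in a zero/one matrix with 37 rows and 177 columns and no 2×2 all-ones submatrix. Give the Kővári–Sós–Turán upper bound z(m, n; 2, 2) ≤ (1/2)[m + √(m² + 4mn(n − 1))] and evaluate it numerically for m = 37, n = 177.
z(37, 177; 2, 2) ≤ (1/2)[37 + √(37² + 4·37·177·176)] = (1/2)[37 + √4611865] = 1092.2627

Kővári–Sós–Turán: let r_1, ..., r_37 be the row sums and z = Σ r_i the total number of 1s. Each pair of columns can share at most one row with both entries 1 (else a 2×2 all-ones block appears), so Σ_i C(r_i, 2) ≤ C(177, 2) = 15576. By convexity Σ_i C(r_i, 2) ≥ 37·C(z/37, 2) = z(z − 37)/(2·37), giving z² − 37z − 37·177·176 ≤ 0 and hence z ≤ (1/2)[37 + √(1369 + 4·1152624)] = (1/2)[37 + √4611865] ≈ (1/2)(37 + 2147.5253) = 1092.2627.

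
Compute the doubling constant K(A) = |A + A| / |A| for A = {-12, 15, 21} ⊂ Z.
K = |A + A| / |A| = 6/3 = 2

Enumerate A + A = {a + b : a, b ∈ A}. With |A| = 3, there are |A|^2 = 9 ordered sum pairs; collecting distinct values, A + A = {-24, 3, 9, 30, 36, 42}, so |A + A| = 6. Thus K = 6/3 = 2. For comparison, the minimum possible |A + A| over all 3-element sets is 2·3 − 1 = 5 (so min K = 5/3), attained only by arithmetic progressions.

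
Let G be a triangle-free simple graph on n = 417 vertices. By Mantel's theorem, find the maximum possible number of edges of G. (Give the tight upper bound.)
ex(417, K_3) = ⌊417^2/4⌋ = 43472

Mantel (1907): a triangle-free graph on n vertices has at most ⌊n^2/4⌋ edges, with equality for the complete bipartite graph K_{⌊n/2⌋, ⌈n/2⌉}. For n = 417: ⌊417^2/4⌋ = ⌊173889/4⌋ = 43472. The extremal graph is K_{208, 209}, which has 208·209 = 43472 edges.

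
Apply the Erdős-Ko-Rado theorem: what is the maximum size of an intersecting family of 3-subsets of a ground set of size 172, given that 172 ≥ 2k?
max |F| = C(171, 2) = 14535

The Erdős-Ko-Rado theorem states: for n ≥ 2k, an intersecting family of k-subsets of an n-element set has size at most C(n − 1, k − 1), with equality for 'star' families {A ⊆ [n] : |A| = k, i ∈ A} (fix an element i). For n = 172, k = 3: C(171, 2) = 14535.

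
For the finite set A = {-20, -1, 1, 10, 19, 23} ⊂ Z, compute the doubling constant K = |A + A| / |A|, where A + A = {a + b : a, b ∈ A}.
K = |A + A| / |A| = 20/6 = 10/3

Enumerate A + A = {a + b : a, b ∈ A}. With |A| = 6, there are |A|^2 = 36 ordered sum pairs; collecting distinct values, A + A = {-40, -21, -19, -10, -2, -1, 0, 2, 3, 9, 11, 18, 20, 22, 24, 29, 33, 38, 42, 46}, so |A + A| = 20. Thus K = 20/6 = 10/3. For comparison, the minimum possible |A + A| over all 6-element sets is 2·6 − 1 = 11 (so min K = 11/6), attained only by arithmetic progressions.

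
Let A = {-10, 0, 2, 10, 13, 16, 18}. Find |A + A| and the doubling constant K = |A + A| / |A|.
K = |A + A| / |A| = 24/7

Enumerate A + A = {a + b : a, b ∈ A}. With |A| = 7, there are |A|^2 = 49 ordered sum pairs; collecting distinct values, A + A = {-20, -10, -8, 0, 2, 3, 4, 6, 8, 10, 12, 13, 15, 16, 18, 20, 23, 26, 28, 29, 31, 32, 34, 36}, so |A + A| = 24. Thus K = 24/7. For comparison, the minimum possible |A + A| over all 7-element sets is 2·7 − 1 = 13 (so min K = 13/7), attained only by arithmetic progressions.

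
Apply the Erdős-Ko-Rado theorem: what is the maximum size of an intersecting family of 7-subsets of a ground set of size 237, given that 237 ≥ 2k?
max |F| = C(236, 6) = 225070777932

Erdős-Ko-Rado (1961): when n ≥ 2k, max |F| = C(n−1, k−1). The bound is attained by the star {A : i ∈ A} for any fixed i ∈ [n]. Here C(237−1, 7−1) = C(236, 6) = 225070777932.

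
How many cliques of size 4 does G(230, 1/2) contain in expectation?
E[# K_4] = C(230, 4) · (1/2)^C(4, 2) = 113582855 / 2^6 = 1774732.109375

For each 4-subset S of vertices (there are C(230, 4) = 113582855 such S), let X_S = 1 if S induces a K_4 (all C(4, 2) = 6 edges present). Then P(X_S = 1) = (1/2)^6 = 1/64. By linearity of expectation, E[# K_4] = C(230, 4) · (1/2)^6 = 113582855 / 64 = 1774732.109375.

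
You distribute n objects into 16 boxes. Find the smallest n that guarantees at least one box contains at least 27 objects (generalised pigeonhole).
n = (27 − 1)·16 + 1 = 417

By the generalised pigeonhole principle, to guarantee some box contains ≥ r objects we need more than (r − 1) · k objects total. Threshold: n = (r − 1) · k + 1. With r = 27 and k = 16: n = 26 · 16 + 1 = 416 + 1 = 417. For n = 416 = 26 · 16, we can put exactly 26 objects in every box, avoiding 27 in any single one — so 417 is tight.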